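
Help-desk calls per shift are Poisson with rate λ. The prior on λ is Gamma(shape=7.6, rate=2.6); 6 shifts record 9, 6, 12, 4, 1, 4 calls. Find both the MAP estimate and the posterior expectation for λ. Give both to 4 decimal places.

Σ counts = 36. Posterior: Gamma(shape = 7.6+36 = 43.6, rate = 2.6+6 = 8.6).
Mode = (α−1)/β = 42.6/8.6 = 4.9535.
Mean = α/β = 43.6/8.6 = 5.0698.
The posterior is right-skewed, so the mean exceeds the mode.

MAP estimate = 4.9535, posterior expectation = 5.0698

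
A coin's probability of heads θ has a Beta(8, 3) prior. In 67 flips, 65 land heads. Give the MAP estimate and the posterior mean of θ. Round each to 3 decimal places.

θ_MAP = 0.947, E[θ|data] = 0.936

Posterior: Beta(8+65, 3+2) = Beta(73, 5).
Mode = (73−1)/(73+5−2) = 72/76 = 0.947.
Mean = 73/(73+5) = 73/78 = 0.936.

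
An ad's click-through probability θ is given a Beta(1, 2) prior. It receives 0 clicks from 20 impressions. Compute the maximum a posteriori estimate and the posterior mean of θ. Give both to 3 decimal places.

θ_MAP = 0.000, E[θ|data] = 0.043

Posterior: Beta(1+0, 2+20) = Beta(1, 22).
Since α = 1 ≤ 1 and β > 1, the Beta density is monotone decreasing on [0,1]; the mode is at 0.
Mean = 1/(1+22) = 0.043.
Right-skewed posterior ⇒ mode < mean.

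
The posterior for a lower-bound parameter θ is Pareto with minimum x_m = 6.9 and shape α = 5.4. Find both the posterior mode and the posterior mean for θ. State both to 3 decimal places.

The Pareto density is strictly decreasing on [x_m, ∞), so the mode is x_m = 6.900.
Mean = α·x_m/(α−1) = 5.4·6.9/4.4 = 8.468.
The posterior is right-skewed, so the mean exceeds the mode.

MAP = 6.900, posterior mean = 8.468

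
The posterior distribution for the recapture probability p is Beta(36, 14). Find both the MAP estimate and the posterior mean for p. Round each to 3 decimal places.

MAP: 0.729. Posterior mean: 0.720.

Mode = (36−1)/(36+14−2) = 35/48 = 0.729.
Mean = 36/(36+14) = 36/50 = 0.720.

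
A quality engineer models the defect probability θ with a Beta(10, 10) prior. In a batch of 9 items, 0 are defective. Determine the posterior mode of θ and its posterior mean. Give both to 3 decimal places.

Posterior: Beta(10+0, 10+9) = Beta(10, 19).
Mode = (10−1)/(10+19−2) = 9/27 = 0.333.
Mean = 10/(10+19) = 10/29 = 0.345.

θ_MAP = 0.333, E[θ|data] = 0.345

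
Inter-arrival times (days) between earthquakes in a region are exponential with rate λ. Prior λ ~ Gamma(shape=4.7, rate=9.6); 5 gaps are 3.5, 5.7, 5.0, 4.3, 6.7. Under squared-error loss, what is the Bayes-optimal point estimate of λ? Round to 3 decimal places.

Σ times = 25.2. Posterior: Gamma(shape = 4.7+5 = 9.7, rate = 9.6+25.2 = 34.8).
Mode = (α−1)/β = 8.7/34.8 = 0.250.
Mean = α/β = 9.7/34.8 = 0.279.
Squared-error loss ⇒ the optimal estimator is the posterior mean.

0.279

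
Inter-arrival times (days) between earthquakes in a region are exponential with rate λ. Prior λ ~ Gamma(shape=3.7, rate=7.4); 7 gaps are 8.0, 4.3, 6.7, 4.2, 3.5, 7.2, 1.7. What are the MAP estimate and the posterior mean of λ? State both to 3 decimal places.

Σ times = 35.6. Posterior: Gamma(shape = 3.7+7 = 10.7, rate = 7.4+35.6 = 43.0).
Mode = (α−1)/β = 9.7/43.0 = 0.226.
Mean = α/β = 10.7/43.0 = 0.249.
The posterior is right-skewed, so the mean exceeds the mode.

MAP = 0.226; posterior mean = 0.249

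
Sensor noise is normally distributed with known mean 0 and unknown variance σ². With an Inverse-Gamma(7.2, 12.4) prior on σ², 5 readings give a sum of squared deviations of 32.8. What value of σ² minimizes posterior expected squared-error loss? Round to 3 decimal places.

Posterior: Inverse-Gamma(shape = 7.2+5/2 = 9.7, scale = 12.4+32.8/2 = 28.8).
Mode = β/(α+1) = 28.8/10.7 = 2.692.
Mean = β/(α−1) = 28.8/8.7 = 3.310.
Squared-error loss ⇒ the optimal estimator is the posterior mean.

3.310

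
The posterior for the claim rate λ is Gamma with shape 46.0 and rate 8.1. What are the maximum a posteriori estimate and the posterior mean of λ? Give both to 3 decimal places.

Mode = (α−1)/β = 45.0/8.1 = 5.556.
Mean = α/β = 46.0/8.1 = 5.679.
The posterior is right-skewed, so the mean exceeds the mode.

MAP = 5.556; posterior mean = 5.679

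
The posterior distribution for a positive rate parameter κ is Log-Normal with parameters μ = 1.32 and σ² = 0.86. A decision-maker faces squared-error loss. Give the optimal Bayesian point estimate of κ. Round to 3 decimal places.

Mode = exp(μ − σ²) = exp(0.46) = 1.584.
Mean = exp(μ + σ²/2) = exp(1.750) = 5.755.
Squared-error loss ⇒ the optimal estimator is the posterior mean.

5.755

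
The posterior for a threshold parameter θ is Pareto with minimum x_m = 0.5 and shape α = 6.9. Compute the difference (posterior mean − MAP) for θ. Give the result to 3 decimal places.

0.085

The Pareto density is strictly decreasing on [x_m, ∞), so the mode is x_m = 0.500.
Mean = α·x_m/(α−1) = 6.9·0.5/5.9 = 0.585.
Difference = 0.585 − 0.500 = 0.085.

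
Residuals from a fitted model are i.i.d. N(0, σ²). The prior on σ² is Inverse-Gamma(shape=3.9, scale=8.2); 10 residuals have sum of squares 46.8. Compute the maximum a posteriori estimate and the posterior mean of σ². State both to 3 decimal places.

Posterior: Inverse-Gamma(shape = 3.9+10/2 = 8.9, scale = 8.2+46.8/2 = 31.6).
Mode = β/(α+1) = 31.6/9.9 = 3.192.
Mean = β/(α−1) = 31.6/7.9 = 4.000.

maximum a posteriori estimate = 3.192, posterior mean = 4.000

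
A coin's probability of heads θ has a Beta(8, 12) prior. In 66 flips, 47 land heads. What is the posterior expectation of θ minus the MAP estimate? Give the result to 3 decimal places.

Posterior: Beta(8+47, 12+19) = Beta(55, 31).
Mode = (55−1)/(55+31−2) = 54/84 = 0.643.
Mean = 55/(55+31) = 55/86 = 0.640.
Difference = 0.640 − 0.643 = -0.003.
Mode > mean: the posterior has a left tail.

-0.003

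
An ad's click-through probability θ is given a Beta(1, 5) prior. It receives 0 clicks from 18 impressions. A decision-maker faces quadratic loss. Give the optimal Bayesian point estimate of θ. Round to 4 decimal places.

0.0417

Posterior: Beta(1+0, 5+18) = Beta(1, 23).
Since α = 1 ≤ 1 and β > 1, the Beta density is monotone decreasing on [0,1]; the mode is at 0.
Mean = 1/(1+23) = 0.0417.
Quadratic loss ⇒ the optimal estimator is the posterior mean.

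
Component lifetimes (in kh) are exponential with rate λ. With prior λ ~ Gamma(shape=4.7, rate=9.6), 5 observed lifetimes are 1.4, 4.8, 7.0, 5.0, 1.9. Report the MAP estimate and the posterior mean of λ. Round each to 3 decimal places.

Σ times = 20.1. Posterior: Gamma(shape = 4.7+5 = 9.7, rate = 9.6+20.1 = 29.7).
Mode = (α−1)/β = 8.7/29.7 = 0.293.
Mean = α/β = 9.7/29.7 = 0.327.

MAP = 0.293, posterior mean = 0.327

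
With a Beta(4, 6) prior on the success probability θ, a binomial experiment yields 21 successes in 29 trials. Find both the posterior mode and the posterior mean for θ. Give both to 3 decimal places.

MAP = 0.649, posterior mean = 0.641

Posterior: Beta(4+21, 6+8) = Beta(25, 14).
Mode = (25−1)/(25+14−2) = 24/37 = 0.649.
Mean = 25/(25+14) = 25/39 = 0.641.
Left-skewed posterior ⇒ mean < mode.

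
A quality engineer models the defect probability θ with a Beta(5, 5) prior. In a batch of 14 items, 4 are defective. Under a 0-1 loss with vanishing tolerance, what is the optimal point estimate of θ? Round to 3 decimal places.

Posterior: Beta(5+4, 5+10) = Beta(9, 15).
Mode = (9−1)/(9+15−2) = 8/22 = 0.364.
Mean = 9/(9+15) = 9/24 = 0.375.
This is the posterior mode — the MAP estimate.

0.364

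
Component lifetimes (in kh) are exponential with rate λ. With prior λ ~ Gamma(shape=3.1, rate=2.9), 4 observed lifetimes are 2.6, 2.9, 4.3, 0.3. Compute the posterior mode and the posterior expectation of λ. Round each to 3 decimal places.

Σ times = 10.1. Posterior: Gamma(shape = 3.1+4 = 7.1, rate = 2.9+10.1 = 13.0).
Mode = (α−1)/β = 6.1/13.0 = 0.469.
Mean = α/β = 7.1/13.0 = 0.546.
Mean > mode: the posterior has a right tail.

MAP: 0.469. Posterior mean: 0.546.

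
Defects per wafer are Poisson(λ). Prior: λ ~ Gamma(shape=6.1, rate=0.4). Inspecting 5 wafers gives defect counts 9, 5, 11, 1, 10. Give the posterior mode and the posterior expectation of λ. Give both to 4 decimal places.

Σ counts = 36. Posterior: Gamma(shape = 6.1+36 = 42.1, rate = 0.4+5 = 5.4).
Mode = (α−1)/β = 41.1/5.4 = 7.6111.
Mean = α/β = 42.1/5.4 = 7.7963.
The posterior is right-skewed, so the mean exceeds the mode.

MAP = 7.6111, posterior mean = 7.7963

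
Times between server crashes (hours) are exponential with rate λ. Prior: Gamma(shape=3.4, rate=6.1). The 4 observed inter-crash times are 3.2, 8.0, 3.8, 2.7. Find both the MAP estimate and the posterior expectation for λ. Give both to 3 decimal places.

λ_MAP = 0.269, E[λ|data] = 0.311

Σ times = 17.7. Posterior: Gamma(shape = 3.4+4 = 7.4, rate = 6.1+17.7 = 23.8).
Mode = (α−1)/β = 6.4/23.8 = 0.269.
Mean = α/β = 7.4/23.8 = 0.311.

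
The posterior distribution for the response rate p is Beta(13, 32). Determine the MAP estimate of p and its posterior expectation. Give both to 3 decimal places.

Mode = (13−1)/(13+32−2) = 12/43 = 0.279.
Mean = 13/(13+32) = 13/45 = 0.289.

MAP estimate = 0.279, posterior expectation = 0.289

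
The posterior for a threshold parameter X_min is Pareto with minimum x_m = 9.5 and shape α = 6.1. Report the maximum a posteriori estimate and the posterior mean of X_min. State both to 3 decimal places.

The Pareto density is strictly decreasing on [x_m, ∞), so the mode is x_m = 9.500.
Mean = α·x_m/(α−1) = 6.1·9.5/5.1 = 11.363.
Mean > mode: the posterior has a right tail.

MAP = 9.500, posterior mean = 11.363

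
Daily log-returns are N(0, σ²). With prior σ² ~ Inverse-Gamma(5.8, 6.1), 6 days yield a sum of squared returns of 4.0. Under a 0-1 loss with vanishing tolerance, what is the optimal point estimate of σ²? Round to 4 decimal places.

Posterior: Inverse-Gamma(shape = 5.8+6/2 = 8.8, scale = 6.1+4.0/2 = 8.1).
Mode = β/(α+1) = 8.1/9.8 = 0.8265.
Mean = β/(α−1) = 8.1/7.8 = 1.0385.
This is the posterior mode — the MAP estimate.

0.8265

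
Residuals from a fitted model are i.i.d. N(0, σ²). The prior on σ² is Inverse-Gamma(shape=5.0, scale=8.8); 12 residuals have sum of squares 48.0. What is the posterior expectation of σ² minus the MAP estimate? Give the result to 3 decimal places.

Posterior: Inverse-Gamma(shape = 5.0+12/2 = 11.0, scale = 8.8+48.0/2 = 32.8).
Mode = β/(α+1) = 32.8/12.0 = 2.733.
Mean = β/(α−1) = 32.8/10.0 = 3.280.
Difference = 3.280 − 2.733 = 0.547.
Mean > mode: the posterior has a right tail.

0.547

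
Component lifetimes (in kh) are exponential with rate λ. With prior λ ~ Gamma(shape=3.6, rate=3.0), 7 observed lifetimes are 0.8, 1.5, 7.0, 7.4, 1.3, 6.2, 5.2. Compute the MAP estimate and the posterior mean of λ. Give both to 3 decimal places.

λ_MAP = 0.296, E[λ|data] = 0.327

Σ times = 29.4. Posterior: Gamma(shape = 3.6+7 = 10.6, rate = 3.0+29.4 = 32.4).
Mode = (α−1)/β = 9.6/32.4 = 0.296.
Mean = α/β = 10.6/32.4 = 0.327.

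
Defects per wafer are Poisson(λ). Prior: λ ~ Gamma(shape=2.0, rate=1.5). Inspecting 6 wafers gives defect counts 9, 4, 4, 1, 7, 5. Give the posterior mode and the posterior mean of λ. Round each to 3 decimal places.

Σ counts = 30. Posterior: Gamma(shape = 2.0+30 = 32.0, rate = 1.5+6 = 7.5).
Mode = (α−1)/β = 31.0/7.5 = 4.133.
Mean = α/β = 32.0/7.5 = 4.267.
Right-skewed posterior ⇒ mode < mean.

MAP = 4.133, posterior mean = 4.267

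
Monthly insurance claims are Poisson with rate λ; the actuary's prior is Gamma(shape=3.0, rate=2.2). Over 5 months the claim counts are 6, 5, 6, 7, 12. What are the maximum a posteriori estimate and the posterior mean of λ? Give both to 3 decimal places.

Σ counts = 36. Posterior: Gamma(shape = 3.0+36 = 39.0, rate = 2.2+5 = 7.2).
Mode = (α−1)/β = 38.0/7.2 = 5.278.
Mean = α/β = 39.0/7.2 = 5.417.
Mean > mode: the posterior has a right tail.

maximum a posteriori estimate = 5.278, posterior mean = 5.417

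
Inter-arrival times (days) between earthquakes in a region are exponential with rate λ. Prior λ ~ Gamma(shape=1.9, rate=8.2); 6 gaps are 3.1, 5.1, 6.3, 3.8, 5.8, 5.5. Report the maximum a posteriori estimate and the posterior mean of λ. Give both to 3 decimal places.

Σ times = 29.6. Posterior: Gamma(shape = 1.9+6 = 7.9, rate = 8.2+29.6 = 37.8).
Mode = (α−1)/β = 6.9/37.8 = 0.183.
Mean = α/β = 7.9/37.8 = 0.209.

MAP = 0.183, posterior mean = 0.209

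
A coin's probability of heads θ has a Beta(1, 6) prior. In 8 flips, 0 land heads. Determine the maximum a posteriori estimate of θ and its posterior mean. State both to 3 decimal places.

maximum a posteriori estimate = 0.000, posterior mean = 0.067

Posterior: Beta(1+0, 6+8) = Beta(1, 14).
Since α = 1 ≤ 1 and β > 1, the Beta density is monotone decreasing on [0,1]; the mode is at 0.
Mean = 1/(1+14) = 0.067.
The posterior is right-skewed, so the mean exceeds the mode.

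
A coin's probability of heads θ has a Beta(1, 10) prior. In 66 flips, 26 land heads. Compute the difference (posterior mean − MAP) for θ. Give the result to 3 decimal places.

Posterior: Beta(1+26, 10+40) = Beta(27, 50).
Mode = (27−1)/(27+50−2) = 26/75 = 0.347.
Mean = 27/(27+50) = 27/77 = 0.351.
Difference = 0.351 − 0.347 = 0.004.
The mean is pulled above the mode by the posterior's right skew.

0.004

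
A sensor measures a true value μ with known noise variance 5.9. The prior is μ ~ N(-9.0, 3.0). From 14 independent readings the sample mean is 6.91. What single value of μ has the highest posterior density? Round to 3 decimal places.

4.950

Posterior for μ is Normal. Precision-weighted mean: (1/3.0·-9.0 + 14/5.9·6.91) / (1/3.0 + 14/5.9) = 4.950.
A Normal posterior is symmetric, so mode = mean.
This is the posterior mode — the MAP estimate.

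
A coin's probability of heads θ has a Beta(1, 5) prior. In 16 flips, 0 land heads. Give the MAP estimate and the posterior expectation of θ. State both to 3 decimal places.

Posterior: Beta(1+0, 5+16) = Beta(1, 21).
Since α = 1 ≤ 1 and β > 1, the Beta density is monotone decreasing on [0,1]; the mode is at 0.
Mean = 1/(1+21) = 0.045.

MAP = 0.000; posterior mean = 0.045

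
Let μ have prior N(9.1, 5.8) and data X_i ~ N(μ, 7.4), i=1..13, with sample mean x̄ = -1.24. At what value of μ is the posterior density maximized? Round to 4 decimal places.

-0.3159

Posterior for μ is Normal. Precision-weighted mean: (1/5.8·9.1 + 13/7.4·-1.24) / (1/5.8 + 13/7.4) = -0.3159.
A Normal posterior is symmetric, so mode = mean.
This is the posterior mode — the MAP estimate.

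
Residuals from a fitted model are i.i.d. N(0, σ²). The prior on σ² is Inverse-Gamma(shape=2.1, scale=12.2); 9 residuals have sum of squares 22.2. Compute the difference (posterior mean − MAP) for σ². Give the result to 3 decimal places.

1.095

Posterior: Inverse-Gamma(shape = 2.1+9/2 = 6.6, scale = 12.2+22.2/2 = 23.3).
Mode = β/(α+1) = 23.3/7.6 = 3.066.
Mean = β/(α−1) = 23.3/5.6 = 4.161.
Difference = 4.161 − 3.066 = 1.095.
The posterior is right-skewed, so the mean exceeds the mode.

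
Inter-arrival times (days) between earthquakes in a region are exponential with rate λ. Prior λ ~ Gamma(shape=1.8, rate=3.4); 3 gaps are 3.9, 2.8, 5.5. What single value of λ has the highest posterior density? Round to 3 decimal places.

Σ times = 12.2. Posterior: Gamma(shape = 1.8+3 = 4.8, rate = 3.4+12.2 = 15.6).
Mode = (α−1)/β = 3.8/15.6 = 0.244.
Mean = α/β = 4.8/15.6 = 0.308.
This is the posterior mode — the MAP estimate.

0.244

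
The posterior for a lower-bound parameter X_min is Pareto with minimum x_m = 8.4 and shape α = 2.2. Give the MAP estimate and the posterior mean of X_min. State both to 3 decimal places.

The Pareto density is strictly decreasing on [x_m, ∞), so the mode is x_m = 8.400.
Mean = α·x_m/(α−1) = 2.2·8.4/1.2 = 15.400.

MAP estimate = 8.400, posterior mean = 15.400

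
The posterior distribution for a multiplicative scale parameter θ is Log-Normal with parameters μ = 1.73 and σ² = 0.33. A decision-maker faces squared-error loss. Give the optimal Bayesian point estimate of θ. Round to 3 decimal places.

Mode = exp(μ − σ²) = exp(1.40) = 4.055.
Mean = exp(μ + σ²/2) = exp(1.895) = 6.653.
Squared-error loss ⇒ the optimal estimator is the posterior mean.

6.653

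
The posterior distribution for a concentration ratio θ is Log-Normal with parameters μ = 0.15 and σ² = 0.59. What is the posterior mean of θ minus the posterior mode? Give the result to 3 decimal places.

0.916

Mode = exp(μ − σ²) = exp(-0.44) = 0.644.
Mean = exp(μ + σ²/2) = exp(0.445) = 1.560.
Difference = 1.560 − 0.644 = 0.916.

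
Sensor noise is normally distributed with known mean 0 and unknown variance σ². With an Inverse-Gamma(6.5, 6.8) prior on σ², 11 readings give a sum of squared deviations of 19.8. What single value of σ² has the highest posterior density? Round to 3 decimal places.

Posterior: Inverse-Gamma(shape = 6.5+11/2 = 12.0, scale = 6.8+19.8/2 = 16.7).
Mode = β/(α+1) = 16.7/13.0 = 1.285.
Mean = β/(α−1) = 16.7/11.0 = 1.518.
This is the posterior mode — the MAP estimate.

1.285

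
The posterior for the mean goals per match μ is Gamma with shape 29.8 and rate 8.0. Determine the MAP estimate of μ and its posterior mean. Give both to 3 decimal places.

Mode = (α−1)/β = 28.8/8.0 = 3.600.
Mean = α/β = 29.8/8.0 = 3.725.

MAP estimate = 3.600, posterior mean = 3.725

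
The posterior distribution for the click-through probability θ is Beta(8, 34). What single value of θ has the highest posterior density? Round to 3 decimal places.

Mode = (8−1)/(8+34−2) = 7/40 = 0.175.
Mean = 8/(8+34) = 8/42 = 0.190.
This is the posterior mode — the MAP estimate.

0.175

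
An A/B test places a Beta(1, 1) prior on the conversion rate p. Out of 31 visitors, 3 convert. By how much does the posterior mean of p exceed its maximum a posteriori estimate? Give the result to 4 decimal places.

Posterior: Beta(1+3, 1+28) = Beta(4, 29).
Mode = (4−1)/(4+29−2) = 3/31 = 0.0968.
Mean = 4/(4+29) = 4/33 = 0.1212.
Difference = 0.1212 − 0.0968 = 0.0244.
The posterior is right-skewed, so the mean exceeds the mode.

0.0244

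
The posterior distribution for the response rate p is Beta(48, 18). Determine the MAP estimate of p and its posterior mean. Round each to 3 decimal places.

MAP = 0.734; posterior mean = 0.727

Mode = (48−1)/(48+18−2) = 47/64 = 0.734.
Mean = 48/(48+18) = 48/66 = 0.727.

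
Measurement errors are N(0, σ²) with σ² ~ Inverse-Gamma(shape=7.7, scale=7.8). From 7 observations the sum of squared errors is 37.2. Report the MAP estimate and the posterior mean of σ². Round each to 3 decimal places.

σ²_MAP = 2.164, E[σ²|data] = 2.588

Posterior: Inverse-Gamma(shape = 7.7+7/2 = 11.2, scale = 7.8+37.2/2 = 26.4).
Mode = β/(α+1) = 26.4/12.2 = 2.164.
Mean = β/(α−1) = 26.4/10.2 = 2.588.
The mean is pulled above the mode by the posterior's right skew.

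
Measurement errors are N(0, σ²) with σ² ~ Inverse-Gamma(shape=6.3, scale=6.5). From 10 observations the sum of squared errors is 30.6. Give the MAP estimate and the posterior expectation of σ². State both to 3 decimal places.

Posterior: Inverse-Gamma(shape = 6.3+10/2 = 11.3, scale = 6.5+30.6/2 = 21.8).
Mode = β/(α+1) = 21.8/12.3 = 1.772.
Mean = β/(α−1) = 21.8/10.3 = 2.117.

MAP = 1.772; posterior mean = 2.117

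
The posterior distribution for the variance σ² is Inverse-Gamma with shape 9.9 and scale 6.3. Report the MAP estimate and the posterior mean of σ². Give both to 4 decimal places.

MAP estimate = 0.5780, posterior mean = 0.7079

Mode = β/(α+1) = 6.3/10.9 = 0.5780.
Mean = β/(α−1) = 6.3/8.9 = 0.7079.
The mean is pulled above the mode by the posterior's right skew.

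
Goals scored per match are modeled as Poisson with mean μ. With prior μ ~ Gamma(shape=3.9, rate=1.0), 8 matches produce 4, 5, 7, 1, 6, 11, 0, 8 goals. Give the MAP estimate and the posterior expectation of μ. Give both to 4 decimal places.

μ_MAP = 4.9889, E[μ|data] = 5.1000

Σ counts = 42. Posterior: Gamma(shape = 3.9+42 = 45.9, rate = 1.0+8 = 9.0).
Mode = (α−1)/β = 44.9/9.0 = 4.9889.
Mean = α/β = 45.9/9.0 = 5.1000.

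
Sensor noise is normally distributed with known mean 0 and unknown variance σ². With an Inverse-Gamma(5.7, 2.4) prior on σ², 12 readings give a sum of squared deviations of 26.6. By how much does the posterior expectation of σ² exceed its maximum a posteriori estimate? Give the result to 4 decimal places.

Posterior: Inverse-Gamma(shape = 5.7+12/2 = 11.7, scale = 2.4+26.6/2 = 15.7).
Mode = β/(α+1) = 15.7/12.7 = 1.2362.
Mean = β/(α−1) = 15.7/10.7 = 1.4673.
Difference = 1.4673 − 1.2362 = 0.2311.
Right-skewed posterior ⇒ mode < mean.

0.2311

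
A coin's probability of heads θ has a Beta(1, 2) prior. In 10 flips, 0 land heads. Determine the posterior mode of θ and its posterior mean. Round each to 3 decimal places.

Posterior: Beta(1+0, 2+10) = Beta(1, 12).
Since α = 1 ≤ 1 and β > 1, the Beta density is monotone decreasing on [0,1]; the mode is at 0.
Mean = 1/(1+12) = 0.077.
Mean > mode: the posterior has a right tail.

θ_MAP = 0.000, E[θ|data] = 0.077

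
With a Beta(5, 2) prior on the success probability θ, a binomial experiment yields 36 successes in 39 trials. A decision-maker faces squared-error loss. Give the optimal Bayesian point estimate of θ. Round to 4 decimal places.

Posterior: Beta(5+36, 2+3) = Beta(41, 5).
Mode = (41−1)/(41+5−2) = 40/44 = 0.9091.
Mean = 41/(41+5) = 41/46 = 0.8913.
Squared-error loss ⇒ the optimal estimator is the posterior mean.

0.8913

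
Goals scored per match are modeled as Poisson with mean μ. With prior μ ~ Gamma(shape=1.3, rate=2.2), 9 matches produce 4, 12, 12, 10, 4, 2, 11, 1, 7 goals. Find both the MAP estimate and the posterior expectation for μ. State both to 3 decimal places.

μ_MAP = 5.652, E[μ|data] = 5.741

Σ counts = 63. Posterior: Gamma(shape = 1.3+63 = 64.3, rate = 2.2+9 = 11.2).
Mode = (α−1)/β = 63.3/11.2 = 5.652.
Mean = α/β = 64.3/11.2 = 5.741.
Mean > mode: the posterior has a right tail.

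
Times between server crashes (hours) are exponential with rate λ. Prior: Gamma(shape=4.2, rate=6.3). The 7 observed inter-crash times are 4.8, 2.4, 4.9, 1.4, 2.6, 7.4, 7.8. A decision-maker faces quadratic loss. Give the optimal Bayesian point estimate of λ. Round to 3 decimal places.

0.298

Σ times = 31.3. Posterior: Gamma(shape = 4.2+7 = 11.2, rate = 6.3+31.3 = 37.6).
Mode = (α−1)/β = 10.2/37.6 = 0.271.
Mean = α/β = 11.2/37.6 = 0.298.
Quadratic loss ⇒ the optimal estimator is the posterior mean.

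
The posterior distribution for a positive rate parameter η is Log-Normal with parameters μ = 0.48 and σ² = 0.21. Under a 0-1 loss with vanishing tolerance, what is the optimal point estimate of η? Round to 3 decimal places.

Mode = exp(μ − σ²) = exp(0.27) = 1.310.
Mean = exp(μ + σ²/2) = exp(0.585) = 1.795.
This is the posterior mode — the MAP estimate.

1.310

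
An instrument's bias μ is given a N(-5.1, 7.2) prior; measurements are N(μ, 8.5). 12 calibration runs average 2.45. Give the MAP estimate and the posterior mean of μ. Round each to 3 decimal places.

MAP = 1.774, posterior mean = 1.774

Posterior for μ is Normal. Precision-weighted mean: (1/7.2·-5.1 + 12/8.5·2.45) / (1/7.2 + 12/8.5) = 1.774.
A Normal posterior is symmetric, so mode = mean.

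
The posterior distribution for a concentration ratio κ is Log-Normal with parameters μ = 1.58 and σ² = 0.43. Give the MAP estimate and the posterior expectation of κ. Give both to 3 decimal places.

MAP estimate = 3.158, posterior expectation = 6.019

Mode = exp(μ − σ²) = exp(1.15) = 3.158.
Mean = exp(μ + σ²/2) = exp(1.795) = 6.019.
Mean > mode: the posterior has a right tail.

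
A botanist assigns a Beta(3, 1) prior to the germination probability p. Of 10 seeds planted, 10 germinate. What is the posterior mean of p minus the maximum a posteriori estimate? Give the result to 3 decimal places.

Posterior: Beta(3+10, 1+0) = Beta(13, 1).
Since β = 1 ≤ 1 and α > 1, the Beta density is monotone increasing on [0,1]; the mode is at 1.
Mean = 13/(13+1) = 0.929.
Difference = 0.929 − 1.000 = -0.071.
The posterior is left-skewed, so the mode exceeds the mean.

-0.071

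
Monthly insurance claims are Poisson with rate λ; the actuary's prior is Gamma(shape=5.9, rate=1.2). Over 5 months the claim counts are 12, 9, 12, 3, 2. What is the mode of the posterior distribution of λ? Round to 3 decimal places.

6.919

Σ counts = 38. Posterior: Gamma(shape = 5.9+38 = 43.9, rate = 1.2+5 = 6.2).
Mode = (α−1)/β = 42.9/6.2 = 6.919.
Mean = α/β = 43.9/6.2 = 7.081.
This is the posterior mode — the MAP estimate.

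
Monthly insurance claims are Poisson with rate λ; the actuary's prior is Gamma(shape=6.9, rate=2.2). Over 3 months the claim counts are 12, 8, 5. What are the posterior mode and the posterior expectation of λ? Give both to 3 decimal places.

posterior mode = 5.942, posterior expectation = 6.135

Σ counts = 25. Posterior: Gamma(shape = 6.9+25 = 31.9, rate = 2.2+3 = 5.2).
Mode = (α−1)/β = 30.9/5.2 = 5.942.
Mean = α/β = 31.9/5.2 = 6.135.
The posterior is right-skewed, so the mean exceeds the mode.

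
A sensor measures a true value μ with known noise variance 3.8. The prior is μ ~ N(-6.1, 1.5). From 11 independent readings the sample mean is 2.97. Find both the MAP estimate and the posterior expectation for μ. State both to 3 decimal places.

Posterior for μ is Normal. Precision-weighted mean: (1/1.5·-6.1 + 11/3.8·2.97) / (1/1.5 + 11/3.8) = 1.272.
A Normal posterior is symmetric, so mode = mean.

MAP = 1.272; posterior mean = 1.272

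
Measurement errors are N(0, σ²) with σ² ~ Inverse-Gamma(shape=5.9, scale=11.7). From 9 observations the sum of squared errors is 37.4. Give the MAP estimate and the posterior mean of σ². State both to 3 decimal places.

σ²_MAP = 2.667, E[σ²|data] = 3.234

Posterior: Inverse-Gamma(shape = 5.9+9/2 = 10.4, scale = 11.7+37.4/2 = 30.4).
Mode = β/(α+1) = 30.4/11.4 = 2.667.
Mean = β/(α−1) = 30.4/9.4 = 3.234.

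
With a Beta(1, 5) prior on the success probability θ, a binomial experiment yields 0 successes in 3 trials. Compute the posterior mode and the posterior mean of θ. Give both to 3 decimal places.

MAP = 0.000; posterior mean = 0.111

Posterior: Beta(1+0, 5+3) = Beta(1, 8).
Since α = 1 ≤ 1 and β > 1, the Beta density is monotone decreasing on [0,1]; the mode is at 0.
Mean = 1/(1+8) = 0.111.
The posterior is right-skewed, so the mean exceeds the mode.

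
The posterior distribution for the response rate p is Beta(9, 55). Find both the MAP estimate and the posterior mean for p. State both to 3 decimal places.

MAP = 0.129; posterior mean = 0.141

Mode = (9−1)/(9+55−2) = 8/62 = 0.129.
Mean = 9/(9+55) = 9/64 = 0.141.
Right-skewed posterior ⇒ mode < mean.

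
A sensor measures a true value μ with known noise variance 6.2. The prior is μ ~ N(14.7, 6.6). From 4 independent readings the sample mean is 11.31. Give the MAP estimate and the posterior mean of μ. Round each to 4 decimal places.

Posterior for μ is Normal. Precision-weighted mean: (1/6.6·14.7 + 4/6.2·11.31) / (1/6.6 + 4/6.2) = 11.9547.
A Normal posterior is symmetric, so mode = mean.

MAP = 11.9547; posterior mean = 11.9547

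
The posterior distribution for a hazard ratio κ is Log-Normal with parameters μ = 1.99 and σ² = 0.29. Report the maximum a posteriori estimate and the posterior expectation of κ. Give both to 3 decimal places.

MAP: 5.474. Posterior mean: 8.457.

Mode = exp(μ − σ²) = exp(1.70) = 5.474.
Mean = exp(μ + σ²/2) = exp(2.135) = 8.457.
Mean > mode: the posterior has a right tail.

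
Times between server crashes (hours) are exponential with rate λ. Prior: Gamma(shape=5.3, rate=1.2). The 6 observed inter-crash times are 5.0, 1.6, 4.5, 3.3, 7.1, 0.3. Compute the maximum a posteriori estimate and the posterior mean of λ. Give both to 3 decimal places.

Σ times = 21.8. Posterior: Gamma(shape = 5.3+6 = 11.3, rate = 1.2+21.8 = 23.0).
Mode = (α−1)/β = 10.3/23.0 = 0.448.
Mean = α/β = 11.3/23.0 = 0.491.
Right-skewed posterior ⇒ mode < mean.

λ_MAP = 0.448, E[λ|data] = 0.491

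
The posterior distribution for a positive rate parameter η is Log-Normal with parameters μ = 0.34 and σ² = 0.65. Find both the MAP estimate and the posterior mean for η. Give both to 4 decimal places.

MAP = 0.7334; posterior mean = 1.9445

Mode = exp(μ − σ²) = exp(-0.31) = 0.7334.
Mean = exp(μ + σ²/2) = exp(0.665) = 1.9445.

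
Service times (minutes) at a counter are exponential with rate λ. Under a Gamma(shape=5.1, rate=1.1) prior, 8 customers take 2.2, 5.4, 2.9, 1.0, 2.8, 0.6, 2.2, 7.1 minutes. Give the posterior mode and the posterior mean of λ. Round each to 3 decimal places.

Σ times = 24.2. Posterior: Gamma(shape = 5.1+8 = 13.1, rate = 1.1+24.2 = 25.3).
Mode = (α−1)/β = 12.1/25.3 = 0.478.
Mean = α/β = 13.1/25.3 = 0.518.
Right-skewed posterior ⇒ mode < mean.

λ_MAP = 0.478, E[λ|data] = 0.518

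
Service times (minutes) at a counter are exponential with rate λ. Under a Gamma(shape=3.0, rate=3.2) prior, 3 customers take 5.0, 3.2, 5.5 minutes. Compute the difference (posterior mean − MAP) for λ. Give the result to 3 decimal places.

Σ times = 13.7. Posterior: Gamma(shape = 3.0+3 = 6.0, rate = 3.2+13.7 = 16.9).
Mode = (α−1)/β = 5.0/16.9 = 0.296.
Mean = α/β = 6.0/16.9 = 0.355.
Difference = 0.355 − 0.296 = 0.059.
The posterior is right-skewed, so the mean exceeds the mode.

0.059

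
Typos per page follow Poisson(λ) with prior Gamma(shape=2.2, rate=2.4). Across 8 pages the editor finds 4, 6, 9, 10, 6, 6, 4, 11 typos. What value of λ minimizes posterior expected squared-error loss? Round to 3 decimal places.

5.596

Σ counts = 56. Posterior: Gamma(shape = 2.2+56 = 58.2, rate = 2.4+8 = 10.4).
Mode = (α−1)/β = 57.2/10.4 = 5.500.
Mean = α/β = 58.2/10.4 = 5.596.
Squared-error loss ⇒ the optimal estimator is the posterior mean.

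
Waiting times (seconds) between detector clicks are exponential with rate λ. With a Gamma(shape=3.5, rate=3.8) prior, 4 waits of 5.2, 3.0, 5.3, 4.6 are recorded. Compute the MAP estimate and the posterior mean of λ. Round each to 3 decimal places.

Σ times = 18.1. Posterior: Gamma(shape = 3.5+4 = 7.5, rate = 3.8+18.1 = 21.9).
Mode = (α−1)/β = 6.5/21.9 = 0.297.
Mean = α/β = 7.5/21.9 = 0.342.

MAP estimate = 0.297, posterior mean = 0.342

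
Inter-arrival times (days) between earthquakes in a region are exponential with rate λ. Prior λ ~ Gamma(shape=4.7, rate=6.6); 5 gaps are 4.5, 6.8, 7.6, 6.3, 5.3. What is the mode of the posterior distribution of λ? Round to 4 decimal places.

Σ times = 30.5. Posterior: Gamma(shape = 4.7+5 = 9.7, rate = 6.6+30.5 = 37.1).
Mode = (α−1)/β = 8.7/37.1 = 0.2345.
Mean = α/β = 9.7/37.1 = 0.2615.
This is the posterior mode — the MAP estimate.

0.2345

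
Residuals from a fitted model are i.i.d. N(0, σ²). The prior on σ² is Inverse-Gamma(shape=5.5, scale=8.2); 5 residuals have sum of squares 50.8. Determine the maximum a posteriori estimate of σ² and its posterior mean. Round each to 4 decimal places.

Posterior: Inverse-Gamma(shape = 5.5+5/2 = 8.0, scale = 8.2+50.8/2 = 33.6).
Mode = β/(α+1) = 33.6/9.0 = 3.7333.
Mean = β/(α−1) = 33.6/7.0 = 4.8000.

MAP = 3.7333, posterior mean = 4.8000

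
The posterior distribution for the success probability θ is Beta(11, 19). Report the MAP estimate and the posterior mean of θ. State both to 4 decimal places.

Mode = (11−1)/(11+19−2) = 10/28 = 0.3571.
Mean = 11/(11+19) = 11/30 = 0.3667.

MAP: 0.3571. Posterior mean: 0.3667.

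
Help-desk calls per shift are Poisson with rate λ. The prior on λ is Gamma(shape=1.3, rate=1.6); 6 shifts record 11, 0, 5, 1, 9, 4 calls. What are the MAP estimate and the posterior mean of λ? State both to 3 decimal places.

Σ counts = 30. Posterior: Gamma(shape = 1.3+30 = 31.3, rate = 1.6+6 = 7.6).
Mode = (α−1)/β = 30.3/7.6 = 3.987.
Mean = α/β = 31.3/7.6 = 4.118.

MAP = 3.987; posterior mean = 4.118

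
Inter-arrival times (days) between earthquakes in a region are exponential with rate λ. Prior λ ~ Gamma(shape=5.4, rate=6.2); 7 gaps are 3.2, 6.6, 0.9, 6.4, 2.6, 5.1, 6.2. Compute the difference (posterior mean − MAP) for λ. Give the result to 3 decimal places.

0.027

Σ times = 31.0. Posterior: Gamma(shape = 5.4+7 = 12.4, rate = 6.2+31.0 = 37.2).
Mode = (α−1)/β = 11.4/37.2 = 0.306.
Mean = α/β = 12.4/37.2 = 0.333.
Difference = 0.333 − 0.306 = 0.027.
Right-skewed posterior ⇒ mode < mean.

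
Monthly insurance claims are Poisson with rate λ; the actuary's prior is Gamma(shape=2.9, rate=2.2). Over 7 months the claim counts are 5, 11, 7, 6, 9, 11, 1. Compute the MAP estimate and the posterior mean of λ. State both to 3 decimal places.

Σ counts = 50. Posterior: Gamma(shape = 2.9+50 = 52.9, rate = 2.2+7 = 9.2).
Mode = (α−1)/β = 51.9/9.2 = 5.641.
Mean = α/β = 52.9/9.2 = 5.750.
Mean > mode: the posterior has a right tail.

MAP: 5.641. Posterior mean: 5.750.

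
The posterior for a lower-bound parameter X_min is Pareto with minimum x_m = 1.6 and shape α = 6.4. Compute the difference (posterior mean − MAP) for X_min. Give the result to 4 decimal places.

0.2963

The Pareto density is strictly decreasing on [x_m, ∞), so the mode is x_m = 1.6000.
Mean = α·x_m/(α−1) = 6.4·1.6/5.4 = 1.8963.
Difference = 1.8963 − 1.6000 = 0.2963.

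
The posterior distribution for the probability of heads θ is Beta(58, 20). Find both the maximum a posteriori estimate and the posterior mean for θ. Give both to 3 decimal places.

θ_MAP = 0.750, E[θ|data] = 0.744

Mode = (58−1)/(58+20−2) = 57/76 = 0.750.
Mean = 58/(58+20) = 58/78 = 0.744.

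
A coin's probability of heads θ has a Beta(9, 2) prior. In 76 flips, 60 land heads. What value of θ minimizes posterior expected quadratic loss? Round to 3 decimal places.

0.793

Posterior: Beta(9+60, 2+16) = Beta(69, 18).
Mode = (69−1)/(69+18−2) = 68/85 = 0.800.
Mean = 69/(69+18) = 69/87 = 0.793.
Quadratic loss ⇒ the optimal estimator is the posterior mean.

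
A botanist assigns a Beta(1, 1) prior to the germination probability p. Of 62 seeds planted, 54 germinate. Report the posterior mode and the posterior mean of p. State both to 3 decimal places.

Posterior: Beta(1+54, 1+8) = Beta(55, 9).
Mode = (55−1)/(55+9−2) = 54/62 = 0.871.
With a flat prior the MAP equals the MLE, 54/62.
Mean = 55/(55+9) = 55/64 = 0.859.

posterior mode = 0.871, posterior mean = 0.859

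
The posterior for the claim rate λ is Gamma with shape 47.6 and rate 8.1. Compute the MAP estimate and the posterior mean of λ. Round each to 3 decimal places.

MAP: 5.753. Posterior mean: 5.877.

Mode = (α−1)/β = 46.6/8.1 = 5.753.
Mean = α/β = 47.6/8.1 = 5.877.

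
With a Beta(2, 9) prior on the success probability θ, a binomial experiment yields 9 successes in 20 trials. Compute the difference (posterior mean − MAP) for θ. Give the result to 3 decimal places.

Posterior: Beta(2+9, 9+11) = Beta(11, 20).
Mode = (11−1)/(11+20−2) = 10/29 = 0.345.
Mean = 11/(11+20) = 11/31 = 0.355.
Difference = 0.355 − 0.345 = 0.010.
Mean > mode: the posterior has a right tail.

0.010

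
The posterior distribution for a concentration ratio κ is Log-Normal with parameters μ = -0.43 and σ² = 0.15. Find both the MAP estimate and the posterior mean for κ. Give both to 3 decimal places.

MAP: 0.560. Posterior mean: 0.701.

Mode = exp(μ − σ²) = exp(-0.58) = 0.560.
Mean = exp(μ + σ²/2) = exp(-0.355) = 0.701.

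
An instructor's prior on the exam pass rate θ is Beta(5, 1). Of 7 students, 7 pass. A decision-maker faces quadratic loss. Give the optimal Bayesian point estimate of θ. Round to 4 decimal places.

Posterior: Beta(5+7, 1+0) = Beta(12, 1).
Since β = 1 ≤ 1 and α > 1, the Beta density is monotone increasing on [0,1]; the mode is at 1.
Mean = 12/(12+1) = 0.9231.
Quadratic loss ⇒ the optimal estimator is the posterior mean.

0.9231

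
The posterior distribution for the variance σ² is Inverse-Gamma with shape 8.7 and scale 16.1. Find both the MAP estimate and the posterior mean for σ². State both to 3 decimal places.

σ²_MAP = 1.660, E[σ²|data] = 2.091

Mode = β/(α+1) = 16.1/9.7 = 1.660.
Mean = β/(α−1) = 16.1/7.7 = 2.091.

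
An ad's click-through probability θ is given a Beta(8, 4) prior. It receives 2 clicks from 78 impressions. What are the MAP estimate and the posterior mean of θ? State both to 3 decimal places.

MAP estimate = 0.102, posterior mean = 0.111

Posterior: Beta(8+2, 4+76) = Beta(10, 80).
Mode = (10−1)/(10+80−2) = 9/88 = 0.102.
Mean = 10/(10+80) = 10/90 = 0.111.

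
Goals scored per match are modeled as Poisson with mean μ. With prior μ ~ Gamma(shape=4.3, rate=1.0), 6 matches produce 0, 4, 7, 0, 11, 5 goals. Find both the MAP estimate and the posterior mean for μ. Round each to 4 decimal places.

Σ counts = 27. Posterior: Gamma(shape = 4.3+27 = 31.3, rate = 1.0+6 = 7.0).
Mode = (α−1)/β = 30.3/7.0 = 4.3286.
Mean = α/β = 31.3/7.0 = 4.4714.
Right-skewed posterior ⇒ mode < mean.

MAP = 4.3286; posterior mean = 4.4714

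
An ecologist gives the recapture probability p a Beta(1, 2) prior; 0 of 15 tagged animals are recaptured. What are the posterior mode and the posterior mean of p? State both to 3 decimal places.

Posterior: Beta(1+0, 2+15) = Beta(1, 17).
Since α = 1 ≤ 1 and β > 1, the Beta density is monotone decreasing on [0,1]; the mode is at 0.
Mean = 1/(1+17) = 0.056.

MAP = 0.000; posterior mean = 0.056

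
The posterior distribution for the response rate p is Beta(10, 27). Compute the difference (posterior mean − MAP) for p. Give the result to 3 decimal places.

Mode = (10−1)/(10+27−2) = 9/35 = 0.257.
Mean = 10/(10+27) = 10/37 = 0.270.
Difference = 0.270 − 0.257 = 0.013.
The mean is pulled above the mode by the posterior's right skew.

0.013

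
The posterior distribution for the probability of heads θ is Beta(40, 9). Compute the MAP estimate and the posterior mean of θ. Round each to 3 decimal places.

θ_MAP = 0.830, E[θ|data] = 0.816

Mode = (40−1)/(40+9−2) = 39/47 = 0.830.
Mean = 40/(40+9) = 40/49 = 0.816.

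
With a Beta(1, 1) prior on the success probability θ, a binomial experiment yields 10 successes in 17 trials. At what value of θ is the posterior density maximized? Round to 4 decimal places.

0.5882

Posterior: Beta(1+10, 1+7) = Beta(11, 8).
Mode = (11−1)/(11+8−2) = 10/17 = 0.5882.
Mean = 11/(11+8) = 11/19 = 0.5789.
This is the posterior mode — the MAP estimate.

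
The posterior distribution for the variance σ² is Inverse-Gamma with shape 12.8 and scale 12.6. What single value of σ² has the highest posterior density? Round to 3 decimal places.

Mode = β/(α+1) = 12.6/13.8 = 0.913.
Mean = β/(α−1) = 12.6/11.8 = 1.068.
This is the posterior mode — the MAP estimate.

0.913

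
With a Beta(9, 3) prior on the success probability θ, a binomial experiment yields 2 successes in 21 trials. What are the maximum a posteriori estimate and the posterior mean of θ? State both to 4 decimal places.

Posterior: Beta(9+2, 3+19) = Beta(11, 22).
Mode = (11−1)/(11+22−2) = 10/31 = 0.3226.
Mean = 11/(11+22) = 11/33 = 0.3333.

MAP: 0.3226. Posterior mean: 0.3333.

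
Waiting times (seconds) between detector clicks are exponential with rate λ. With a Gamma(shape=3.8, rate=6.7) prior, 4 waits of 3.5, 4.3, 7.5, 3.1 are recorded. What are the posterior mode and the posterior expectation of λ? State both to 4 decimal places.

MAP = 0.2709, posterior mean = 0.3108

Σ times = 18.4. Posterior: Gamma(shape = 3.8+4 = 7.8, rate = 6.7+18.4 = 25.1).
Mode = (α−1)/β = 6.8/25.1 = 0.2709.
Mean = α/β = 7.8/25.1 = 0.3108.
Mean > mode: the posterior has a right tail.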